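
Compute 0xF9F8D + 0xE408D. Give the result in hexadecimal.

Add column by column in base 16, right to left:
  D+D = A carry 1
  8+8+1 = 1 carry 1
  F+0+1 = 0 carry 1
  9+4+1 = E
  F+E = D carry 1
  final carry 1

0x1DE01A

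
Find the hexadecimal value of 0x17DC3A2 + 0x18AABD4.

0x3086F76

Add column by column in base 16, right to left:
  2+4 = 6
  A+D = 7 carry 1
  3+B+1 = F
  C+A = 6 carry 1
  D+A+1 = 8 carry 1
  7+8+1 = 0 carry 1
  1+1+1 = 3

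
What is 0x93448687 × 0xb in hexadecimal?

0x653f1c7cd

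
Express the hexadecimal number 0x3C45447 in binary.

Expand each hex digit to 4 bits: 3=0011 C=1100 4=0100 5=0101 4=0100 4=0100 7=0111.

0b11110001000101010001000111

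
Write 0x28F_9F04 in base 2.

0b10100011111001111100000100

Expand each hex digit to 4 bits: 2=0010 8=1000 F=1111 9=1001 F=1111 0=0000 4=0100.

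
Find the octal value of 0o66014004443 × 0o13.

Multiply each base-8 digit by 11, carrying:
  3×11 = 33 → write 1 carry 4
  4×11+4 = 48 → write 0 carry 6
  4×11+6 = 50 → write 2 carry 6
  4×11+6 = 50 → write 2 carry 6
  0×11+6 = 6 → write 6
  0×11 = 0 → write 0
  4×11 = 44 → write 4 carry 5
  1×11+5 = 16 → write 0 carry 2
  0×11+2 = 2 → write 2
  6×11 = 66 → write 2 carry 8
  6×11+8 = 74 → write 2 carry 9
  remaining carry: 11

0o1122204062201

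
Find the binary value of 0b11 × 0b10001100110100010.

0b110100110011100110

Multiply each base-2 digit by 3, carrying:
  0×3 = 0 → write 0
  1×3 = 3 → write 1 carry 1
  0×3+1 = 1 → write 1
  0×3 = 0 → write 0
  0×3 = 0 → write 0
  1×3 = 3 → write 1 carry 1
  0×3+1 = 1 → write 1
  1×3 = 3 → write 1 carry 1
  1×3+1 = 4 → write 0 carry 2
  0×3+2 = 2 → write 0 carry 1
  0×3+1 = 1 → write 1
  1×3 = 3 → write 1 carry 1
  1×3+1 = 4 → write 0 carry 2
  0×3+2 = 2 → write 0 carry 1
  0×3+1 = 1 → write 1
  0×3 = 0 → write 0
  1×3 = 3 → write 1 carry 1
  remaining carry: 1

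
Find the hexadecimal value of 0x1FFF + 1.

0x2000

The trailing 3 digits are F (max in base 16), so adding 1 cascades: they roll to 0 and the next digit up increments.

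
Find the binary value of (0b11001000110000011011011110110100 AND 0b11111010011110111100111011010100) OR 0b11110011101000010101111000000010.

0b11001000110000011011011110110100 AND 0b11111010011110111100111011010100 = 0b11001000010000011000011010010100.
Then OR with 0b11110011101000010101111000000010.

0b11111011111000011101111010010110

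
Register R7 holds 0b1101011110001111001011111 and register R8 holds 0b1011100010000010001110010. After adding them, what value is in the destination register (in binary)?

Add column by column in base 2, right to left:
  1+0 = 1
  1+1 = 0 carry 1
  1+0+1 = 0 carry 1
  1+0+1 = 0 carry 1
  1+1+1 = 1 carry 1
  0+1+1 = 0 carry 1
  1+1+1 = 1 carry 1
  0+0+1 = 1
  0+0 = 0
  1+0 = 1
  1+1 = 0 carry 1
  1+0+1 = 0 carry 1
  1+0+1 = 0 carry 1
  0+0+1 = 1
  0+0 = 0
  0+0 = 0
  1+1 = 0 carry 1
  1+0+1 = 0 carry 1
  1+0+1 = 0 carry 1
  1+0+1 = 0 carry 1
  0+1+1 = 0 carry 1
  1+1+1 = 1 carry 1
  0+1+1 = 0 carry 1
  1+0+1 = 0 carry 1
  1+1+1 = 1 carry 1
  final carry 1

0b11001000000010001011010001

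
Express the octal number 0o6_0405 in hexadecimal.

0x6105

Each octal digit is 3 bits: 6=110 0=000 4=100 0=000 5=101.
Group the bits into nibbles: 0110 0001 0000 0101 → 6105.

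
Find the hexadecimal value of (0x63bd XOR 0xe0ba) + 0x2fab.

First 0x63bd XOR 0xe0ba = 0x8307.
Add column by column in base 16, right to left:
  7+b = 2 carry 1
  0+a+1 = b
  3+f = 2 carry 1
  8+2+1 = b

0xb2b2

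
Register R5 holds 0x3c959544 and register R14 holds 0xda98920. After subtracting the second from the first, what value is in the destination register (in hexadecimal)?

0x2eec0c24

Subtract column by column in base 16:
  4-0 → 4
  4-2 → 2
  5-9 → c (borrow)
  9-8-1 → 0
  5-9 → c (borrow)
  9-a-1 → e (borrow)
  c-d-1 → e (borrow)
  3-0-1 → 2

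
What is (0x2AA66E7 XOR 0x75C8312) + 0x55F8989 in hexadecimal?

0xB566F7E

First 0x2AA66E7 XOR 0x75C8312 = 0x5F6E5F5.
Add column by column in base 16, right to left:
  5+9 = E
  F+8 = 7 carry 1
  5+9+1 = F
  E+8 = 6 carry 1
  6+F+1 = 6 carry 1
  F+5+1 = 5 carry 1
  5+5+1 = B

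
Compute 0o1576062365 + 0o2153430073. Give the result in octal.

Add column by column in base 8, right to left:
  5+3 = 0 carry 1
  6+7+1 = 6 carry 1
  3+0+1 = 4
  2+0 = 2
  6+3 = 1 carry 1
  0+4+1 = 5
  6+3 = 1 carry 1
  7+5+1 = 5 carry 1
  5+1+1 = 7
  1+2 = 3

0o3751512460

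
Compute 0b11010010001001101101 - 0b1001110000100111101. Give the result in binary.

Subtract column by column in base 2:
  1-1 → 0
  0-0 → 0
  1-1 → 0
  1-1 → 0
  0-1 → 1 (borrow)
  1-1-1 → 1 (borrow)
  1-0-1 → 0
  0-0 → 0
  0-1 → 1 (borrow)
  1-0-1 → 0
  0-0 → 0
  0-0 → 0
  0-0 → 0
  1-1 → 0
  0-1 → 1 (borrow)
  0-1-1 → 0 (borrow)
  1-0-1 → 0
  0-0 → 0
  1-1 → 0
  1-0 → 1

0b10000100000100110000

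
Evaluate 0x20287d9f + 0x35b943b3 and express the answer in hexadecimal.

0x55e1c152

Add column by column in base 16, right to left:
  f+3 = 2 carry 1
  9+b+1 = 5 carry 1
  d+3+1 = 1 carry 1
  7+4+1 = c
  8+9 = 1 carry 1
  2+b+1 = e
  0+5 = 5
  2+3 = 5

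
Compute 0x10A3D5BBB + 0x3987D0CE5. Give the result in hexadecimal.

0x4A2BA68A0

Add column by column in base 16, right to left:
  B+5 = 0 carry 1
  B+E+1 = A carry 1
  B+C+1 = 8 carry 1
  5+0+1 = 6
  D+D = A carry 1
  3+7+1 = B
  A+8 = 2 carry 1
  0+9+1 = A
  1+3 = 4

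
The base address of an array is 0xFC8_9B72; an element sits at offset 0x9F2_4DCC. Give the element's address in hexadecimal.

0x19BAE93E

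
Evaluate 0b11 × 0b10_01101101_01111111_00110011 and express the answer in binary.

0b111010010000111110110011001

Multiply each base-2 digit by 3, carrying:
  1×3 = 3 → write 1 carry 1
  1×3+1 = 4 → write 0 carry 2
  0×3+2 = 2 → write 0 carry 1
  0×3+1 = 1 → write 1
  1×3 = 3 → write 1 carry 1
  1×3+1 = 4 → write 0 carry 2
  0×3+2 = 2 → write 0 carry 1
  0×3+1 = 1 → write 1
  1×3 = 3 → write 1 carry 1
  1×3+1 = 4 → write 0 carry 2
  1×3+2 = 5 → write 1 carry 2
  1×3+2 = 5 → write 1 carry 2
  1×3+2 = 5 → write 1 carry 2
  1×3+2 = 5 → write 1 carry 2
  1×3+2 = 5 → write 1 carry 2
  0×3+2 = 2 → write 0 carry 1
  1×3+1 = 4 → write 0 carry 2
  0×3+2 = 2 → write 0 carry 1
  1×3+1 = 4 → write 0 carry 2
  1×3+2 = 5 → write 1 carry 2
  0×3+2 = 2 → write 0 carry 1
  1×3+1 = 4 → write 0 carry 2
  1×3+2 = 5 → write 1 carry 2
  0×3+2 = 2 → write 0 carry 1
  0×3+1 = 1 → write 1
  1×3 = 3 → write 1 carry 1
  remaining carry: 1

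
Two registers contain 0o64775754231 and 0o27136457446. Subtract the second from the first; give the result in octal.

0o35637274563

Subtract column by column in base 8:
  1-6 → 3 (borrow)
  3-4-1 → 6 (borrow)
  2-4-1 → 5 (borrow)
  4-7-1 → 4 (borrow)
  5-5-1 → 7 (borrow)
  7-4-1 → 2
  5-6 → 7 (borrow)
  7-3-1 → 3
  7-1 → 6
  4-7 → 5 (borrow)
  6-2-1 → 3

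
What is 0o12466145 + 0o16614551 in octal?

Add column by column in base 8, right to left:
  5+1 = 6
  4+5 = 1 carry 1
  1+5+1 = 7
  6+4 = 2 carry 1
  6+1+1 = 0 carry 1
  4+6+1 = 3 carry 1
  2+6+1 = 1 carry 1
  1+1+1 = 3

0o31302716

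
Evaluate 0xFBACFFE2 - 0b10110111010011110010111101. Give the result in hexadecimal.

0b10110111010011110010111101 = 0x2DD3CBD in hexadecimal.
Subtract column by column in base 16:
  2-D → 5 (borrow)
  E-B-1 → 2
  F-C → 3
  F-3 → C
  C-D → F (borrow)
  A-D-1 → C (borrow)
  B-2-1 → 8
  F-0 → F

0xF8CFC325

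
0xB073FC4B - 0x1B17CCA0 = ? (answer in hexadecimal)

Subtract column by column in base 16:
  B-0 → B
  4-A → A (borrow)
  C-C-1 → F (borrow)
  F-C-1 → 2
  3-7 → C (borrow)
  7-1-1 → 5
  0-B → 5 (borrow)
  B-1-1 → 9

0x955C2FAB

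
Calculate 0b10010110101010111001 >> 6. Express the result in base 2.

0b10010110101010

Right shift by 6: drop the 6 least-significant bits.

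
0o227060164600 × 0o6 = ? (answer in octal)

Multiply each base-8 digit by 6, carrying:
  0×6 = 0 → write 0
  0×6 = 0 → write 0
  6×6 = 36 → write 4 carry 4
  4×6+4 = 28 → write 4 carry 3
  6×6+3 = 39 → write 7 carry 4
  1×6+4 = 10 → write 2 carry 1
  0×6+1 = 1 → write 1
  6×6 = 36 → write 4 carry 4
  0×6+4 = 4 → write 4
  7×6 = 42 → write 2 carry 5
  2×6+5 = 17 → write 1 carry 2
  2×6+2 = 14 → write 6 carry 1
  remaining carry: 1

0o1612441274400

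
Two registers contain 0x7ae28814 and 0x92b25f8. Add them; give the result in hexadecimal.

0x840dae0c

Add column by column in base 16, right to left:
  4+8 = c
  1+f = 0 carry 1
  8+5+1 = e
  8+2 = a
  2+b = d
  e+2 = 0 carry 1
  a+9+1 = 4 carry 1
  7+0+1 = 8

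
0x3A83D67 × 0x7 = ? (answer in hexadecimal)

0x1999ADD1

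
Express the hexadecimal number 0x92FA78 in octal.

Expand each hex digit to 4 bits: 9=1001 2=0010 F=1111 A=1010 7=0111 8=1000.
Group the bits in threes: 100 100 101 111 101 001 111 000 → 44575170.

0o44575170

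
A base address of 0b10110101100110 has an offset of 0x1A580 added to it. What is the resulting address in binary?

0b11101001011100110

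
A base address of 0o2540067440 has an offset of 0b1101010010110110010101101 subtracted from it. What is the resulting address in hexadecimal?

0x13D70273

0o2540067440 = 0x15806F20 in hexadecimal.
0b1101010010110110010101101 = 0x1A96CAD in hexadecimal.
Subtract column by column in base 16:
  0-D → 3 (borrow)
  2-A-1 → 7 (borrow)
  F-C-1 → 2
  6-6 → 0
  0-9 → 7 (borrow)
  8-A-1 → D (borrow)
  5-1-1 → 3
  1-0 → 1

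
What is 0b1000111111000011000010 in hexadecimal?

Group the bits into nibbles: 0010 0011 1111 0000 1100 0010 → 23F0C2.

0x23F0C2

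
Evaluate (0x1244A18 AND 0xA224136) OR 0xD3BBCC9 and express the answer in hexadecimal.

0xD3BFCD9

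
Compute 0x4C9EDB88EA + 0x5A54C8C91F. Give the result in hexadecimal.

Add column by column in base 16, right to left:
  A+F = 9 carry 1
  E+1+1 = 0 carry 1
  8+9+1 = 2 carry 1
  8+C+1 = 5 carry 1
  B+8+1 = 4 carry 1
  D+C+1 = A carry 1
  E+4+1 = 3 carry 1
  9+5+1 = F
  C+A = 6 carry 1
  4+5+1 = A

0xA6F3A45209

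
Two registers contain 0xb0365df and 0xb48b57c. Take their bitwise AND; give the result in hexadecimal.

AND each hex digit independently (no carries):
  b&b=b, 0&4=0, 3&8=0, 6&b=2, 5&5=5, d&7=5, f&c=c

0xb00255c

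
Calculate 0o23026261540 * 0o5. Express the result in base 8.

0o137157570340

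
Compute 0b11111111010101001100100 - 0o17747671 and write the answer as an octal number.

0b11111111010101001100100 = 0o37725144 in octal.
Subtract column by column in base 8:
  4-1 → 3
  4-7 → 5 (borrow)
  1-6-1 → 2 (borrow)
  5-7-1 → 5 (borrow)
  2-4-1 → 5 (borrow)
  7-7-1 → 7 (borrow)
  7-7-1 → 7 (borrow)
  3-1-1 → 1

0o17755253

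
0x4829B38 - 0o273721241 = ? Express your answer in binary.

0x4829B38 = 0b100100000101001101100111000 in binary.
0o273721241 = 0b10111011111010001010100001 in binary.
Subtract column by column in base 2:
  0-1 → 1 (borrow)
  0-0-1 → 1 (borrow)
  0-0-1 → 1 (borrow)
  1-0-1 → 0
  1-0 → 1
  1-1 → 0
  0-0 → 0
  0-1 → 1 (borrow)
  1-0-1 → 0
  1-1 → 0
  0-0 → 0
  1-0 → 1
  1-0 → 1
  0-1 → 1 (borrow)
  0-0-1 → 1 (borrow)
  1-1-1 → 1 (borrow)
  0-1-1 → 0 (borrow)
  1-1-1 → 1 (borrow)
  0-1-1 → 0 (borrow)
  0-1-1 → 0 (borrow)
  0-0-1 → 1 (borrow)
  0-1-1 → 0 (borrow)
  0-1-1 → 0 (borrow)
  1-1-1 → 1 (borrow)
  0-0-1 → 1 (borrow)
  0-1-1 → 0 (borrow)
  1-0-1 → 0

0b1100100101111100010010111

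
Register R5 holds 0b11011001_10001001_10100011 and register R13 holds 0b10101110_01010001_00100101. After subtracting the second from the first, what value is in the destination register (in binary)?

Subtract column by column in base 2:
  1-1 → 0
  1-0 → 1
  0-1 → 1 (borrow)
  0-0-1 → 1 (borrow)
  0-0-1 → 1 (borrow)
  1-1-1 → 1 (borrow)
  0-0-1 → 1 (borrow)
  1-0-1 → 0
  1-1 → 0
  0-0 → 0
  0-0 → 0
  1-0 → 1
  0-1 → 1 (borrow)
  0-0-1 → 1 (borrow)
  0-1-1 → 0 (borrow)
  1-0-1 → 0
  1-0 → 1
  0-1 → 1 (borrow)
  0-1-1 → 0 (borrow)
  1-1-1 → 1 (borrow)
  1-0-1 → 0
  0-1 → 1 (borrow)
  1-0-1 → 0
  1-1 → 0

0b1010110011100001111110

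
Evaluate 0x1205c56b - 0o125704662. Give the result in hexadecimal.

0o125704662 = 0x15789b2 in hexadecimal.
Subtract column by column in base 16:
  b-2 → 9
  6-b → b (borrow)
  5-9-1 → b (borrow)
  c-8-1 → 3
  5-7 → e (borrow)
  0-5-1 → a (borrow)
  2-1-1 → 0
  1-0 → 1

0x10ae3bb9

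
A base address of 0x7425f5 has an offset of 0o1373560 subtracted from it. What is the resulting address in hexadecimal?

0o1373560 = 0x5f770 in hexadecimal.
Subtract column by column in base 16:
  5-0 → 5
  f-7 → 8
  5-7 → e (borrow)
  2-f-1 → 2 (borrow)
  4-5-1 → e (borrow)
  7-0-1 → 6

0x6e2e85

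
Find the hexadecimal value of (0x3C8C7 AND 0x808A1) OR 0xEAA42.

0xEAAC3

0x3C8C7 AND 0x808A1 = 0x00881.
Then OR with 0xEAA42.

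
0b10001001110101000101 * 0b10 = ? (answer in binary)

Multiply each base-2 digit by 2, carrying:
  1×2 = 2 → write 0 carry 1
  0×2+1 = 1 → write 1
  1×2 = 2 → write 0 carry 1
  0×2+1 = 1 → write 1
  0×2 = 0 → write 0
  0×2 = 0 → write 0
  1×2 = 2 → write 0 carry 1
  0×2+1 = 1 → write 1
  1×2 = 2 → write 0 carry 1
  0×2+1 = 1 → write 1
  1×2 = 2 → write 0 carry 1
  1×2+1 = 3 → write 1 carry 1
  1×2+1 = 3 → write 1 carry 1
  0×2+1 = 1 → write 1
  0×2 = 0 → write 0
  1×2 = 2 → write 0 carry 1
  0×2+1 = 1 → write 1
  0×2 = 0 → write 0
  0×2 = 0 → write 0
  1×2 = 2 → write 0 carry 1
  remaining carry: 1

0b100010011101010001010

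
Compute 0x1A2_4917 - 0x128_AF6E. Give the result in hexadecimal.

0x7999A9

Subtract column by column in base 16:
  7-E → 9 (borrow)
  1-6-1 → A (borrow)
  9-F-1 → 9 (borrow)
  4-A-1 → 9 (borrow)
  2-8-1 → 9 (borrow)
  A-2-1 → 7
  1-1 → 0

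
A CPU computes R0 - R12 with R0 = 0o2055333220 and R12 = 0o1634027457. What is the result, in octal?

0o221303541

Subtract column by column in base 8:
  0-7 → 1 (borrow)
  2-5-1 → 4 (borrow)
  2-4-1 → 5 (borrow)
  3-7-1 → 3 (borrow)
  3-2-1 → 0
  3-0 → 3
  5-4 → 1
  5-3 → 2
  0-6 → 2 (borrow)
  2-1-1 → 0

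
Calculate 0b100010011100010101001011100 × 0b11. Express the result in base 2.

Multiply each base-2 digit by 3, carrying:
  0×3 = 0 → write 0
  0×3 = 0 → write 0
  1×3 = 3 → write 1 carry 1
  1×3+1 = 4 → write 0 carry 2
  1×3+2 = 5 → write 1 carry 2
  0×3+2 = 2 → write 0 carry 1
  1×3+1 = 4 → write 0 carry 2
  0×3+2 = 2 → write 0 carry 1
  0×3+1 = 1 → write 1
  1×3 = 3 → write 1 carry 1
  0×3+1 = 1 → write 1
  1×3 = 3 → write 1 carry 1
  0×3+1 = 1 → write 1
  1×3 = 3 → write 1 carry 1
  0×3+1 = 1 → write 1
  0×3 = 0 → write 0
  0×3 = 0 → write 0
  1×3 = 3 → write 1 carry 1
  1×3+1 = 4 → write 0 carry 2
  1×3+2 = 5 → write 1 carry 2
  0×3+2 = 2 → write 0 carry 1
  0×3+1 = 1 → write 1
  1×3 = 3 → write 1 carry 1
  0×3+1 = 1 → write 1
  0×3 = 0 → write 0
  0×3 = 0 → write 0
  1×3 = 3 → write 1 carry 1
  remaining carry: 1

0b1100111010100111111100010100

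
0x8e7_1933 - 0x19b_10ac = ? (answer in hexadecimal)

0x74c0887

Subtract column by column in base 16:
  3-c → 7 (borrow)
  3-a-1 → 8 (borrow)
  9-0-1 → 8
  1-1 → 0
  7-b → c (borrow)
  e-9-1 → 4
  8-1 → 7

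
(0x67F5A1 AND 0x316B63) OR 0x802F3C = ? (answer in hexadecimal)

0xA16F3D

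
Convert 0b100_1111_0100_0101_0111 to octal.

0o1172127

Group the bits in threes: 001 001 111 010 001 010 111 → 1172127.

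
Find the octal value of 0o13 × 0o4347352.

0o60762016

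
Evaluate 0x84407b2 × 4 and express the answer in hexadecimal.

Multiply each base-16 digit by 4, carrying:
  2×4 = 8 → write 8
  b×4 = 44 → write c carry 2
  7×4+2 = 30 → write e carry 1
  0×4+1 = 1 → write 1
  4×4 = 16 → write 0 carry 1
  4×4+1 = 17 → write 1 carry 1
  8×4+1 = 33 → write 1 carry 2
  remaining carry: 2

0x21101ec8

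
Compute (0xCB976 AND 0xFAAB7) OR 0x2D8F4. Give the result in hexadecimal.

0xCB976 AND 0xFAAB7 = 0xCA836.
Then OR with 0x2D8F4.

0xEF8F6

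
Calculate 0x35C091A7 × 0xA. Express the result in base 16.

0x21985B086

Multiply each base-16 digit by 10, carrying:
  7×10 = 70 → write 6 carry 4
  A×10+4 = 104 → write 8 carry 6
  1×10+6 = 16 → write 0 carry 1
  9×10+1 = 91 → write B carry 5
  0×10+5 = 5 → write 5
  C×10 = 120 → write 8 carry 7
  5×10+7 = 57 → write 9 carry 3
  3×10+3 = 33 → write 1 carry 2
  remaining carry: 2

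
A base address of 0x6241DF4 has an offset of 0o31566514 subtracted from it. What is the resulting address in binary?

0b101101111010011000010101000

0x6241DF4 = 0b110001001000001110111110100 in binary.
0o31566514 = 0b11001101110110101001100 in binary.
Subtract column by column in base 2:
  0-0 → 0
  0-0 → 0
  1-1 → 0
  0-1 → 1 (borrow)
  1-0-1 → 0
  1-0 → 1
  1-1 → 0
  1-0 → 1
  1-1 → 0
  0-0 → 0
  1-1 → 0
  1-1 → 0
  1-0 → 1
  0-1 → 1 (borrow)
  0-1-1 → 0 (borrow)
  0-1-1 → 0 (borrow)
  0-0-1 → 1 (borrow)
  0-1-1 → 0 (borrow)
  1-1-1 → 1 (borrow)
  0-0-1 → 1 (borrow)
  0-0-1 → 1 (borrow)
  1-1-1 → 1 (borrow)
  0-1-1 → 0 (borrow)
  0-0-1 → 1 (borrow)
  0-0-1 → 1 (borrow)
  1-0-1 → 0
  1-0 → 1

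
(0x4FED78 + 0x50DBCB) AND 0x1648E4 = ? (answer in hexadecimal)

Add column by column in base 16, right to left:
  8+B = 3 carry 1
  7+C+1 = 4 carry 1
  D+B+1 = 9 carry 1
  E+D+1 = C carry 1
  F+0+1 = 0 carry 1
  4+5+1 = A
Sum = 0xA0C943; now AND with 0x1648E4:
  A&1=0, 0&6=0, C&4=4, 9&8=8, 4&E=4, 3&4=0

0x4840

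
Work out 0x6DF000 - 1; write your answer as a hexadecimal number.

0x6DEFFF

The trailing 3 digits are 0, so subtracting 1 borrows through: they become F and the next digit up decrements.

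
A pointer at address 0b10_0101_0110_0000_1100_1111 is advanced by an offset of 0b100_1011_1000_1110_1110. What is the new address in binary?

Add column by column in base 2, right to left:
  1+0 = 1
  1+1 = 0 carry 1
  1+1+1 = 1 carry 1
  1+1+1 = 1 carry 1
  0+0+1 = 1
  0+1 = 1
  1+1 = 0 carry 1
  1+1+1 = 1 carry 1
  0+0+1 = 1
  0+0 = 0
  0+0 = 0
  0+1 = 1
  0+1 = 1
  1+1 = 0 carry 1
  1+0+1 = 0 carry 1
  0+1+1 = 0 carry 1
  1+0+1 = 0 carry 1
  0+0+1 = 1
  1+1 = 0 carry 1
  0+0+1 = 1
  0+0 = 0
  1+0 = 1

0b1010100001100110111101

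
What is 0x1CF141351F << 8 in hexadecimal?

0x1CF141351F00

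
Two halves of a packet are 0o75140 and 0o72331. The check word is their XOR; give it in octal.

0o07271

XOR each oct digit independently (no carries):
  7^7=0, 5^2=7, 1^3=2, 4^3=7, 0^1=1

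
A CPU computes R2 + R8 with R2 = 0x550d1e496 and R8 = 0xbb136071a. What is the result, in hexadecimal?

0x110207ebb0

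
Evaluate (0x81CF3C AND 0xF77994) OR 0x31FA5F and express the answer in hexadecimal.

0x81CF3C AND 0xF77994 = 0x814914.
Then OR with 0x31FA5F.

0xB1FB5F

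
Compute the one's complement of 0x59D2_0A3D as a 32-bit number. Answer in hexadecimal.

0xA62DF5C2

Each hex digit d becomes F−d:
  5→A, 9→6, D→2, 2→D, 0→F, A→5, 3→C, D→2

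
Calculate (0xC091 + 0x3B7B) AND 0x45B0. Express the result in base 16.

0x4400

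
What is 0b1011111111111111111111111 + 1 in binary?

0b1100000000000000000000000

The trailing 23 digits are 1 (max in base 2), so adding 1 cascades: they roll to 0 and the next digit up increments.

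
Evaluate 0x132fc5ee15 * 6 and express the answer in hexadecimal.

Multiply each base-16 digit by 6, carrying:
  5×6 = 30 → write e carry 1
  1×6+1 = 7 → write 7
  e×6 = 84 → write 4 carry 5
  e×6+5 = 89 → write 9 carry 5
  5×6+5 = 35 → write 3 carry 2
  c×6+2 = 74 → write a carry 4
  f×6+4 = 94 → write e carry 5
  2×6+5 = 17 → write 1 carry 1
  3×6+1 = 19 → write 3 carry 1
  1×6+1 = 7 → write 7

0x731ea3947e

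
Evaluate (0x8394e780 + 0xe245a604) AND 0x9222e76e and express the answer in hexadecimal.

0x28504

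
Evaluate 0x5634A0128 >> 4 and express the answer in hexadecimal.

0x5634A012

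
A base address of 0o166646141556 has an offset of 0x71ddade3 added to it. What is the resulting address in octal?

0x71ddade3 = 0o16167326743 in octal.
Add column by column in base 8, right to left:
  6+3 = 1 carry 1
  5+4+1 = 2 carry 1
  5+7+1 = 5 carry 1
  1+6+1 = 0 carry 1
  4+2+1 = 7
  1+3 = 4
  6+7 = 5 carry 1
  4+6+1 = 3 carry 1
  6+1+1 = 0 carry 1
  6+6+1 = 5 carry 1
  6+1+1 = 0 carry 1
  1+0+1 = 2

0o205035470521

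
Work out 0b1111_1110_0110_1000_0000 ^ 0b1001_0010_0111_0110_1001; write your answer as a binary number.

XOR bit by bit (1 where the bits differ):
  11111110011010000000
^ 10010010011101101001
= 01101100000111101001

0b01101100000111101001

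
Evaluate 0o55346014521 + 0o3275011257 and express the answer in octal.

0o60643026000

Add column by column in base 8, right to left:
  1+7 = 0 carry 1
  2+5+1 = 0 carry 1
  5+2+1 = 0 carry 1
  4+1+1 = 6
  1+1 = 2
  0+0 = 0
  6+5 = 3 carry 1
  4+7+1 = 4 carry 1
  3+2+1 = 6
  5+3 = 0 carry 1
  5+0+1 = 6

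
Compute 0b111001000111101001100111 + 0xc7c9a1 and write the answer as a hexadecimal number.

0x1ac4408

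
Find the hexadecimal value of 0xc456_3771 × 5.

0x3d5af1535

Multiply each base-16 digit by 5, carrying:
  1×5 = 5 → write 5
  7×5 = 35 → write 3 carry 2
  7×5+2 = 37 → write 5 carry 2
  3×5+2 = 17 → write 1 carry 1
  6×5+1 = 31 → write f carry 1
  5×5+1 = 26 → write a carry 1
  4×5+1 = 21 → write 5 carry 1
  c×5+1 = 61 → write d carry 3
  remaining carry: 3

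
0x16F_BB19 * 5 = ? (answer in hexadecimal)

Multiply each base-16 digit by 5, carrying:
  9×5 = 45 → write D carry 2
  1×5+2 = 7 → write 7
  B×5 = 55 → write 7 carry 3
  B×5+3 = 58 → write A carry 3
  F×5+3 = 78 → write E carry 4
  6×5+4 = 34 → write 2 carry 2
  1×5+2 = 7 → write 7

0x72EA77D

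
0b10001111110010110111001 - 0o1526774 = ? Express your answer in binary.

0b10000010011011110111101

0o1526774 = 0b1101010110111111100 in binary.
Subtract column by column in base 2:
  1-0 → 1
  0-0 → 0
  0-1 → 1 (borrow)
  1-1-1 → 1 (borrow)
  1-1-1 → 1 (borrow)
  1-1-1 → 1 (borrow)
  0-1-1 → 0 (borrow)
  1-1-1 → 1 (borrow)
  1-1-1 → 1 (borrow)
  0-0-1 → 1 (borrow)
  1-1-1 → 1 (borrow)
  0-1-1 → 0 (borrow)
  0-0-1 → 1 (borrow)
  1-1-1 → 1 (borrow)
  1-0-1 → 0
  1-1 → 0
  1-0 → 1
  1-1 → 0
  1-1 → 0
  0-0 → 0
  0-0 → 0
  0-0 → 0
  1-0 → 1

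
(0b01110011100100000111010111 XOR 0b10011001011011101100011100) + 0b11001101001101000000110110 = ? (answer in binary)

0b110111000001100101100000001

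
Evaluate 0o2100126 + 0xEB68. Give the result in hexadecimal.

0o2100126 = 0x88056 in hexadecimal.
Add column by column in base 16, right to left:
  6+8 = E
  5+6 = B
  0+B = B
  8+E = 6 carry 1
  8+0+1 = 9

0x96BBE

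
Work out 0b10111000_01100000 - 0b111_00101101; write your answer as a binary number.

Subtract column by column in base 2:
  0-1 → 1 (borrow)
  0-0-1 → 1 (borrow)
  0-1-1 → 0 (borrow)
  0-1-1 → 0 (borrow)
  0-0-1 → 1 (borrow)
  1-1-1 → 1 (borrow)
  1-0-1 → 0
  0-0 → 0
  0-1 → 1 (borrow)
  0-1-1 → 0 (borrow)
  0-1-1 → 0 (borrow)
  1-0-1 → 0
  1-0 → 1
  1-0 → 1
  0-0 → 0
  1-0 → 1

0b1011000100110011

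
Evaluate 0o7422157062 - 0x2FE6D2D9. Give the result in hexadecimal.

0o7422157062 = 0x3C48DE32 in hexadecimal.
Subtract column by column in base 16:
  2-9 → 9 (borrow)
  3-D-1 → 5 (borrow)
  E-2-1 → B
  D-D → 0
  8-6 → 2
  4-E → 6 (borrow)
  C-F-1 → C (borrow)
  3-2-1 → 0

0xC620B59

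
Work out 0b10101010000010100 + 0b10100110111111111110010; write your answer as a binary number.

Add column by column in base 2, right to left:
  0+0 = 0
  0+1 = 1
  1+0 = 1
  0+0 = 0
  1+1 = 0 carry 1
  0+1+1 = 0 carry 1
  0+1+1 = 0 carry 1
  0+1+1 = 0 carry 1
  0+1+1 = 0 carry 1
  0+1+1 = 0 carry 1
  1+1+1 = 1 carry 1
  0+1+1 = 0 carry 1
  1+1+1 = 1 carry 1
  0+1+1 = 0 carry 1
  1+1+1 = 1 carry 1
  0+0+1 = 1
  1+1 = 0 carry 1
  0+1+1 = 0 carry 1
  0+0+1 = 1
  0+0 = 0
  0+1 = 1
  0+0 = 0
  0+1 = 1

0b10101001101010000000110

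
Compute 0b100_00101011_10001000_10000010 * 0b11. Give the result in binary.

0b1100100000101001100110000110

Multiply each base-2 digit by 3, carrying:
  0×3 = 0 → write 0
  1×3 = 3 → write 1 carry 1
  0×3+1 = 1 → write 1
  0×3 = 0 → write 0
  0×3 = 0 → write 0
  0×3 = 0 → write 0
  0×3 = 0 → write 0
  1×3 = 3 → write 1 carry 1
  0×3+1 = 1 → write 1
  0×3 = 0 → write 0
  0×3 = 0 → write 0
  1×3 = 3 → write 1 carry 1
  0×3+1 = 1 → write 1
  0×3 = 0 → write 0
  0×3 = 0 → write 0
  1×3 = 3 → write 1 carry 1
  1×3+1 = 4 → write 0 carry 2
  1×3+2 = 5 → write 1 carry 2
  0×3+2 = 2 → write 0 carry 1
  1×3+1 = 4 → write 0 carry 2
  0×3+2 = 2 → write 0 carry 1
  1×3+1 = 4 → write 0 carry 2
  0×3+2 = 2 → write 0 carry 1
  0×3+1 = 1 → write 1
  0×3 = 0 → write 0
  0×3 = 0 → write 0
  1×3 = 3 → write 1 carry 1
  remaining carry: 1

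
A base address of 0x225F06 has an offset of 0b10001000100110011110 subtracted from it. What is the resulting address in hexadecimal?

0b10001000100110011110 = 0x8899E in hexadecimal.
Subtract column by column in base 16:
  6-E → 8 (borrow)
  0-9-1 → 6 (borrow)
  F-9-1 → 5
  5-8 → D (borrow)
  2-8-1 → 9 (borrow)
  2-0-1 → 1

0x19D568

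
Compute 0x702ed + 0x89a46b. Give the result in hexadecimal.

0x90a758

Add column by column in base 16, right to left:
  d+b = 8 carry 1
  e+6+1 = 5 carry 1
  2+4+1 = 7
  0+a = a
  7+9 = 0 carry 1
  0+8+1 = 9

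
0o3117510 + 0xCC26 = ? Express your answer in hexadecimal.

0o3117510 = 0xC9F48 in hexadecimal.
Add column by column in base 16, right to left:
  8+6 = E
  4+2 = 6
  F+C = B carry 1
  9+C+1 = 6 carry 1
  C+0+1 = D

0xD6B6E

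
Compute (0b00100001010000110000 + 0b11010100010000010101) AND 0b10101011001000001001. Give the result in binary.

0b10100001000000000001

Add column by column in base 2, right to left:
  0+1 = 1
  0+0 = 0
  0+1 = 1
  0+0 = 0
  1+1 = 0 carry 1
  1+0+1 = 0 carry 1
  0+0+1 = 1
  0+0 = 0
  0+0 = 0
  0+0 = 0
  1+1 = 0 carry 1
  0+0+1 = 1
  1+0 = 1
  0+0 = 0
  0+1 = 1
  0+0 = 0
  0+1 = 1
  1+0 = 1
  0+1 = 1
  0+1 = 1
Sum = 0b11110101100001000101; now AND with 0b10101011001000001001:
  11110101100001000101
& 10101011001000001001
= 10100001000000000001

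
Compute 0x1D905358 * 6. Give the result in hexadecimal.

0xB161F410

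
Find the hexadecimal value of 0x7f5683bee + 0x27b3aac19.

0xa70a2e807

Add column by column in base 16, right to left:
  e+9 = 7 carry 1
  e+1+1 = 0 carry 1
  b+c+1 = 8 carry 1
  3+a+1 = e
  8+a = 2 carry 1
  6+3+1 = a
  5+b = 0 carry 1
  f+7+1 = 7 carry 1
  7+2+1 = a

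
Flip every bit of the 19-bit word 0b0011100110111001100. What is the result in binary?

Invert each bit: 0011100110111001100 → 1100011001000110011.

0b1100011001000110011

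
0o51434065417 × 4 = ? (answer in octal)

Multiply each base-8 digit by 4, carrying:
  7×4 = 28 → write 4 carry 3
  1×4+3 = 7 → write 7
  4×4 = 16 → write 0 carry 2
  5×4+2 = 22 → write 6 carry 2
  6×4+2 = 26 → write 2 carry 3
  0×4+3 = 3 → write 3
  4×4 = 16 → write 0 carry 2
  3×4+2 = 14 → write 6 carry 1
  4×4+1 = 17 → write 1 carry 2
  1×4+2 = 6 → write 6
  5×4 = 20 → write 4 carry 2
  remaining carry: 2

0o246160326074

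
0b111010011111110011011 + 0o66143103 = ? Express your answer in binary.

0b111101100000010111011110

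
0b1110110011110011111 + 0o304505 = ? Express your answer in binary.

0b10001111000011100100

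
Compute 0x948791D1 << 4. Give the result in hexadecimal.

Shifting left by 4 bits = 1 hex digit: append 1 zero.

0x948791D10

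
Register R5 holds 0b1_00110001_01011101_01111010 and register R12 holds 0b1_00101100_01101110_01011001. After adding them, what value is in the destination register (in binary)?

Add column by column in base 2, right to left:
  0+1 = 1
  1+0 = 1
  0+0 = 0
  1+1 = 0 carry 1
  1+1+1 = 1 carry 1
  1+0+1 = 0 carry 1
  1+1+1 = 1 carry 1
  0+0+1 = 1
  1+0 = 1
  0+1 = 1
  1+1 = 0 carry 1
  1+1+1 = 1 carry 1
  1+0+1 = 0 carry 1
  0+1+1 = 0 carry 1
  1+1+1 = 1 carry 1
  0+0+1 = 1
  1+0 = 1
  0+0 = 0
  0+1 = 1
  0+1 = 1
  1+0 = 1
  1+1 = 0 carry 1
  0+0+1 = 1
  0+0 = 0
  1+1 = 0 carry 1
  final carry 1

0b10010111011100101111010011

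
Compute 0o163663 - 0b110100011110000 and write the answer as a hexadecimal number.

0o163663 = 0xe7b3 in hexadecimal.
0b110100011110000 = 0x68f0 in hexadecimal.
Subtract column by column in base 16:
  3-0 → 3
  b-f → c (borrow)
  7-8-1 → e (borrow)
  e-6-1 → 7

0x7ec3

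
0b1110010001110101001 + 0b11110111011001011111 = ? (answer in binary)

0b101101001101000001000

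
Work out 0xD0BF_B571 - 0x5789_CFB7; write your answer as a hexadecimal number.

0x7935E5BA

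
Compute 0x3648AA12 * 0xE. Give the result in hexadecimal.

0x2F7F94CFC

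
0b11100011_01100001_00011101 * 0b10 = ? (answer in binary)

0b1110001101100001000111010

Multiply each base-2 digit by 2, carrying:
  1×2 = 2 → write 0 carry 1
  0×2+1 = 1 → write 1
  1×2 = 2 → write 0 carry 1
  1×2+1 = 3 → write 1 carry 1
  1×2+1 = 3 → write 1 carry 1
  0×2+1 = 1 → write 1
  0×2 = 0 → write 0
  0×2 = 0 → write 0
  1×2 = 2 → write 0 carry 1
  0×2+1 = 1 → write 1
  0×2 = 0 → write 0
  0×2 = 0 → write 0
  0×2 = 0 → write 0
  1×2 = 2 → write 0 carry 1
  1×2+1 = 3 → write 1 carry 1
  0×2+1 = 1 → write 1
  1×2 = 2 → write 0 carry 1
  1×2+1 = 3 → write 1 carry 1
  0×2+1 = 1 → write 1
  0×2 = 0 → write 0
  0×2 = 0 → write 0
  1×2 = 2 → write 0 carry 1
  1×2+1 = 3 → write 1 carry 1
  1×2+1 = 3 → write 1 carry 1
  remaining carry: 1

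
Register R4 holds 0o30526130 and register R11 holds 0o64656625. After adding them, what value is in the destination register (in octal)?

0o115404755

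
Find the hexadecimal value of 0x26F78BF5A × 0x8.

0x137BC5FAD0

Multiply each base-16 digit by 8, carrying:
  A×8 = 80 → write 0 carry 5
  5×8+5 = 45 → write D carry 2
  F×8+2 = 122 → write A carry 7
  B×8+7 = 95 → write F carry 5
  8×8+5 = 69 → write 5 carry 4
  7×8+4 = 60 → write C carry 3
  F×8+3 = 123 → write B carry 7
  6×8+7 = 55 → write 7 carry 3
  2×8+3 = 19 → write 3 carry 1
  remaining carry: 1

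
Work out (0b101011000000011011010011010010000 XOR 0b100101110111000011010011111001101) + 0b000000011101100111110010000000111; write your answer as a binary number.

First 0b101011000000011011010011010010000 XOR 0b100101110111000011010011111001101 = 0b001110110111011000000000101011101.
Add column by column in base 2, right to left:
  1+1 = 0 carry 1
  0+1+1 = 0 carry 1
  1+1+1 = 1 carry 1
  1+0+1 = 0 carry 1
  1+0+1 = 0 carry 1
  0+0+1 = 1
  1+0 = 1
  0+0 = 0
  1+0 = 1
  0+0 = 0
  0+1 = 1
  0+0 = 0
  0+0 = 0
  0+1 = 1
  0+1 = 1
  0+1 = 1
  0+1 = 1
  0+1 = 1
  1+0 = 1
  1+0 = 1
  0+1 = 1
  1+1 = 0 carry 1
  1+0+1 = 0 carry 1
  1+1+1 = 1 carry 1
  0+1+1 = 0 carry 1
  1+1+1 = 1 carry 1
  1+0+1 = 0 carry 1
  0+0+1 = 1
  1+0 = 1
  1+0 = 1
  1+0 = 1

0b1111010100111111110010101100100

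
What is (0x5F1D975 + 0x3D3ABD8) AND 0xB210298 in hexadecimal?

0x9010008

Add column by column in base 16, right to left:
  5+8 = D
  7+D = 4 carry 1
  9+B+1 = 5 carry 1
  D+A+1 = 8 carry 1
  1+3+1 = 5
  F+D = C carry 1
  5+3+1 = 9
Sum = 0x9C5854D; now AND with 0xB210298:
  9&B=9, C&2=0, 5&1=1, 8&0=0, 5&2=0, 4&9=0, D&8=8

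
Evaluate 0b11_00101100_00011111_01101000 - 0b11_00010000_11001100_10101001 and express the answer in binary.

0b110110101001010111111

Subtract column by column in base 2:
  0-1 → 1 (borrow)
  0-0-1 → 1 (borrow)
  0-0-1 → 1 (borrow)
  1-1-1 → 1 (borrow)
  0-0-1 → 1 (borrow)
  1-1-1 → 1 (borrow)
  1-0-1 → 0
  0-1 → 1 (borrow)
  1-0-1 → 0
  1-0 → 1
  1-1 → 0
  1-1 → 0
  1-0 → 1
  0-0 → 0
  0-1 → 1 (borrow)
  0-1-1 → 0 (borrow)
  0-0-1 → 1 (borrow)
  0-0-1 → 1 (borrow)
  1-0-1 → 0
  1-0 → 1
  0-1 → 1 (borrow)
  1-0-1 → 0
  0-0 → 0
  0-0 → 0
  1-1 → 0
  1-1 → 0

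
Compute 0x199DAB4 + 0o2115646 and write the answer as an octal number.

0o150473132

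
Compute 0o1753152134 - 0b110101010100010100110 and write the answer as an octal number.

0o1744425666

0b110101010100010100110 = 0o6524246 in octal.
Subtract column by column in base 8:
  4-6 → 6 (borrow)
  3-4-1 → 6 (borrow)
  1-2-1 → 6 (borrow)
  2-4-1 → 5 (borrow)
  5-2-1 → 2
  1-5 → 4 (borrow)
  3-6-1 → 4 (borrow)
  5-0-1 → 4
  7-0 → 7
  1-0 → 1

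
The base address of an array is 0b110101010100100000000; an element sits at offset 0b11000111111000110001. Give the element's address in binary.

Add column by column in base 2, right to left:
  0+1 = 1
  0+0 = 0
  0+0 = 0
  0+0 = 0
  0+1 = 1
  0+1 = 1
  0+0 = 0
  0+0 = 0
  1+0 = 1
  0+1 = 1
  0+1 = 1
  1+1 = 0 carry 1
  0+1+1 = 0 carry 1
  1+1+1 = 1 carry 1
  0+1+1 = 0 carry 1
  1+0+1 = 0 carry 1
  0+0+1 = 1
  1+0 = 1
  0+1 = 1
  1+1 = 0 carry 1
  1+0+1 = 0 carry 1
  final carry 1

0b1001110010011100110001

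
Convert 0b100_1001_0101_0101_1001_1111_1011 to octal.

0o445254773

Group the bits in threes: 100 100 101 010 101 100 111 111 011 → 445254773.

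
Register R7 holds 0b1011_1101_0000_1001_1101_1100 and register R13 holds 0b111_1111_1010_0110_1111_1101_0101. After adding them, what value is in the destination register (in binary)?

Add column by column in base 2, right to left:
  0+1 = 1
  0+0 = 0
  1+1 = 0 carry 1
  1+0+1 = 0 carry 1
  1+1+1 = 1 carry 1
  0+0+1 = 1
  1+1 = 0 carry 1
  1+1+1 = 1 carry 1
  1+1+1 = 1 carry 1
  0+1+1 = 0 carry 1
  0+1+1 = 0 carry 1
  1+1+1 = 1 carry 1
  0+0+1 = 1
  0+1 = 1
  0+1 = 1
  0+0 = 0
  1+0 = 1
  0+1 = 1
  1+0 = 1
  1+1 = 0 carry 1
  1+1+1 = 1 carry 1
  1+1+1 = 1 carry 1
  0+1+1 = 0 carry 1
  1+1+1 = 1 carry 1
  0+1+1 = 0 carry 1
  0+1+1 = 0 carry 1
  0+1+1 = 0 carry 1
  final carry 1

0b1000101101110111100110110001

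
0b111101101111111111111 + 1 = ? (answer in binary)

0b111101110000000000000

The trailing 13 digits are 1 (max in base 2), so adding 1 cascades: they roll to 0 and the next digit up increments.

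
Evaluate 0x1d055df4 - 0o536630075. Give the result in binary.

0b10111100010100010110110110111

0x1d055df4 = 0b11101000001010101110111110100 in binary.
0o536630075 = 0b101011110110011000000111101 in binary.
Subtract column by column in base 2:
  0-1 → 1 (borrow)
  0-0-1 → 1 (borrow)
  1-1-1 → 1 (borrow)
  0-1-1 → 0 (borrow)
  1-1-1 → 1 (borrow)
  1-1-1 → 1 (borrow)
  1-0-1 → 0
  1-0 → 1
  1-0 → 1
  0-0 → 0
  1-0 → 1
  1-0 → 1
  1-1 → 0
  0-1 → 1 (borrow)
  1-0-1 → 0
  0-0 → 0
  1-1 → 0
  0-1 → 1 (borrow)
  1-0-1 → 0
  0-1 → 1 (borrow)
  0-1-1 → 0 (borrow)
  0-1-1 → 0 (borrow)
  0-1-1 → 0 (borrow)
  0-0-1 → 1 (borrow)
  1-1-1 → 1 (borrow)
  0-0-1 → 1 (borrow)
  1-1-1 → 1 (borrow)
  1-0-1 → 0
  1-0 → 1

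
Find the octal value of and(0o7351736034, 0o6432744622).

AND each oct digit independently (no carries):
  7&6=6, 3&4=0, 5&3=1, 1&2=0, 7&7=7, 3&4=0, 6&4=4, 0&6=0, 3&2=2, 4&2=0

0o6010704020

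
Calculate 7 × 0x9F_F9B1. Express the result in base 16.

0x45FD3D7

Multiply each base-16 digit by 7, carrying:
  1×7 = 7 → write 7
  B×7 = 77 → write D carry 4
  9×7+4 = 67 → write 3 carry 4
  F×7+4 = 109 → write D carry 6
  F×7+6 = 111 → write F carry 6
  9×7+6 = 69 → write 5 carry 4
  remaining carry: 4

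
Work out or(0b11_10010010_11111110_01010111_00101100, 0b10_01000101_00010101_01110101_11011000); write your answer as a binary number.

OR bit by bit (1 where either bit is 1):
  1110010010111111100101011100101100
| 1001000101000101010111010111011000
= 1111010111111111110111011111111100

0b1111010111111111110111011111111100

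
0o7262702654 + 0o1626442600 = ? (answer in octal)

0o11111345454

Add column by column in base 8, right to left:
  4+0 = 4
  5+0 = 5
  6+6 = 4 carry 1
  2+2+1 = 5
  0+4 = 4
  7+4 = 3 carry 1
  2+6+1 = 1 carry 1
  6+2+1 = 1 carry 1
  2+6+1 = 1 carry 1
  7+1+1 = 1 carry 1
  final carry 1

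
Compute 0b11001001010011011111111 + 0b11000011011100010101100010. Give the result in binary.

0b11011100100110110001100001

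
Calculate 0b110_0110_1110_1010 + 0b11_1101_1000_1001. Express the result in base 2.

0b1010010001110011

Add column by column in base 2, right to left:
  0+1 = 1
  1+0 = 1
  0+0 = 0
  1+1 = 0 carry 1
  0+0+1 = 1
  1+0 = 1
  1+0 = 1
  1+1 = 0 carry 1
  0+1+1 = 0 carry 1
  1+0+1 = 0 carry 1
  1+1+1 = 1 carry 1
  0+1+1 = 0 carry 1
  0+1+1 = 0 carry 1
  1+1+1 = 1 carry 1
  1+0+1 = 0 carry 1
  final carry 1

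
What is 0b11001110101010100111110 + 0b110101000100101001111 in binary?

0b100000011101111010001101

Add column by column in base 2, right to left:
  0+1 = 1
  1+1 = 0 carry 1
  1+1+1 = 1 carry 1
  1+1+1 = 1 carry 1
  1+0+1 = 0 carry 1
  1+0+1 = 0 carry 1
  0+1+1 = 0 carry 1
  0+0+1 = 1
  1+1 = 0 carry 1
  0+0+1 = 1
  1+0 = 1
  0+1 = 1
  1+0 = 1
  0+0 = 0
  1+0 = 1
  0+1 = 1
  1+0 = 1
  1+1 = 0 carry 1
  1+0+1 = 0 carry 1
  0+1+1 = 0 carry 1
  0+1+1 = 0 carry 1
  1+0+1 = 0 carry 1
  1+0+1 = 0 carry 1
  final carry 1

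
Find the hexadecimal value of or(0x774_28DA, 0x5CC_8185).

0x7FCA9DF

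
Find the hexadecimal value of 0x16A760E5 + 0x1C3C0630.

0x32E36715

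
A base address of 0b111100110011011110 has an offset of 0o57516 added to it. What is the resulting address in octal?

0o1026054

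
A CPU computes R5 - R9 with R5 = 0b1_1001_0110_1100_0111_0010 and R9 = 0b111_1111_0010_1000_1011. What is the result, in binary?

0b100010111100111100111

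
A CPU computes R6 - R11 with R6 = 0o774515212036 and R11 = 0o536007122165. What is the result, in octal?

0o236506067651

Subtract column by column in base 8:
  6-5 → 1
  3-6 → 5 (borrow)
  0-1-1 → 6 (borrow)
  2-2-1 → 7 (borrow)
  1-2-1 → 6 (borrow)
  2-1-1 → 0
  5-7 → 6 (borrow)
  1-0-1 → 0
  5-0 → 5
  4-6 → 6 (borrow)
  7-3-1 → 3
  7-5 → 2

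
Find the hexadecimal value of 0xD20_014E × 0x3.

0x276003EA

Multiply each base-16 digit by 3, carrying:
  E×3 = 42 → write A carry 2
  4×3+2 = 14 → write E
  1×3 = 3 → write 3
  0×3 = 0 → write 0
  0×3 = 0 → write 0
  2×3 = 6 → write 6
  D×3 = 39 → write 7 carry 2
  remaining carry: 2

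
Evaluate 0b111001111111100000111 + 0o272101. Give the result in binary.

0b111100111001101001000

0o272101 = 0b10111010001000001 in binary.
Add column by column in base 2, right to left:
  1+1 = 0 carry 1
  1+0+1 = 0 carry 1
  1+0+1 = 0 carry 1
  0+0+1 = 1
  0+0 = 0
  0+0 = 0
  0+1 = 1
  0+0 = 0
  1+0 = 1
  1+0 = 1
  1+1 = 0 carry 1
  1+0+1 = 0 carry 1
  1+1+1 = 1 carry 1
  1+1+1 = 1 carry 1
  1+1+1 = 1 carry 1
  1+0+1 = 0 carry 1
  0+1+1 = 0 carry 1
  0+0+1 = 1
  1+0 = 1
  1+0 = 1
  1+0 = 1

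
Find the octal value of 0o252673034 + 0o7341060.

0o262234114

Add column by column in base 8, right to left:
  4+0 = 4
  3+6 = 1 carry 1
  0+0+1 = 1
  3+1 = 4
  7+4 = 3 carry 1
  6+3+1 = 2 carry 1
  2+7+1 = 2 carry 1
  5+0+1 = 6
  2+0 = 2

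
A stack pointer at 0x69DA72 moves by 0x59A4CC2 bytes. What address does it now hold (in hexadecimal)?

0x6042734

Add column by column in base 16, right to left:
  2+2 = 4
  7+C = 3 carry 1
  A+C+1 = 7 carry 1
  D+4+1 = 2 carry 1
  9+A+1 = 4 carry 1
  6+9+1 = 0 carry 1
  0+5+1 = 6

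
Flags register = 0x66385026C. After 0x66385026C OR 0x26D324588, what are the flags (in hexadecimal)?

0x66FB747EC

OR each hex digit independently (no carries):
  6|2=6, 6|6=6, 3|D=F, 8|3=B, 5|2=7, 0|4=4, 2|5=7, 6|8=E, C|8=C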